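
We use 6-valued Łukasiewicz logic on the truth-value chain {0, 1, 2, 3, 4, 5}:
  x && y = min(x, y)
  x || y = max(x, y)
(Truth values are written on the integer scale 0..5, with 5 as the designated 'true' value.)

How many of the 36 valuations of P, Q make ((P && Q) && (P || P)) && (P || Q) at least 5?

value 5: 1 assignment (counts)
value 4: 3 assignments
value 3: 5 assignments
value 2: 7 assignments
value 1: 9 assignments
value 0: 11 assignments
So 1 of the 36 assignments meets the threshold.

1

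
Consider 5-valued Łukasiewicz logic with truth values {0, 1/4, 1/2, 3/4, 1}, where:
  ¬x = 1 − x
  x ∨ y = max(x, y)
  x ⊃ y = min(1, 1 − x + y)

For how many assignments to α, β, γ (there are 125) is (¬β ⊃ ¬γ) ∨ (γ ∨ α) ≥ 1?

value 1: 101 assignments (counts)
value 3/4: 21 assignments
value 1/2: 3 assignments
So 101 of the 125 assignments meet the threshold.

101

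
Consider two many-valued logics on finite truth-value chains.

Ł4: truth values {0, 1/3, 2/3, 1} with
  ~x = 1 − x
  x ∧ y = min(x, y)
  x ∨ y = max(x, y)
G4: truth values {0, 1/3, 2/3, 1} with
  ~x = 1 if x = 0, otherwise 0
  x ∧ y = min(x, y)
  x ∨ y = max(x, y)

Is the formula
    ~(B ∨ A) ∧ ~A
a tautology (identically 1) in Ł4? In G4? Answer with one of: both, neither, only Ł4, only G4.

neither

In Ł4: at A = 0, B = 1/3 the value is 2/3 — not a tautology.
In G4: at A = 0, B = 1/3 the value is 0 — not a tautology.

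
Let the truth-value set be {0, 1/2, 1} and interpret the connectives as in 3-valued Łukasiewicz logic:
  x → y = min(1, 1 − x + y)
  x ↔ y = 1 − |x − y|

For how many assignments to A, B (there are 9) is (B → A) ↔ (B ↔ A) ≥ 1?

6

A = 0, B = 0 ↦ 1  ≥
A = 0, B = 1/2 ↦ 1  ≥
A = 0, B = 1 ↦ 1  ≥
A = 1/2, B = 0 ↦ 1/2  <
A = 1/2, B = 1/2 ↦ 1  ≥
A = 1/2, B = 1 ↦ 1  ≥
A = 1, B = 0 ↦ 0  <
A = 1, B = 1/2 ↦ 1/2  <
A = 1, B = 1 ↦ 1  ≥
So 6 of the 9 assignments meet the threshold.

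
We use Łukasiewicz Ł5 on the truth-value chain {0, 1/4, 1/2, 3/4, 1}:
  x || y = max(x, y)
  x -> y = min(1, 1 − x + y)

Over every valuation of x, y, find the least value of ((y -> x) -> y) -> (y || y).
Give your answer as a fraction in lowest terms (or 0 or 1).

Take x = 0, y = 1/2:
y -> x = 1/2 -> 0 = 1/2
(y -> x) -> y = 1/2 -> 1/2 = 1
y || y = 1/2 || 1/2 = 1/2
((y -> x) -> y) -> (y || y) = 1 -> 1/2 = 1/2
No assignment yields a value below 1/2, so this is the minimum.

1/2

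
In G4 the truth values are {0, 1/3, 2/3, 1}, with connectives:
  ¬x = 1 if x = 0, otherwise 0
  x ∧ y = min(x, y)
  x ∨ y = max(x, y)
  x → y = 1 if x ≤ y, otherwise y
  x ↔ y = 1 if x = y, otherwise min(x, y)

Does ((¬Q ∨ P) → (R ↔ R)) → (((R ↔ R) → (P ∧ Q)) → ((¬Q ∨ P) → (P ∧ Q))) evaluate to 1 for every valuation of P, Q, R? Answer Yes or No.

At P = 1/3, Q = 1, R = 1, for instance:
¬Q = ¬1 = 0
¬Q ∨ P = 0 ∨ 1/3 = 1/3
R ↔ R = 1 ↔ 1 = 1
(¬Q ∨ P) → (R ↔ R) = 1/3 → 1 = 1
P ∧ Q = 1/3 ∧ 1 = 1/3
(R ↔ R) → (P ∧ Q) = 1 → 1/3 = 1/3
(¬Q ∨ P) → (P ∧ Q) = 1/3 → 1/3 = 1
((R ↔ R) → (P ∧ Q)) → ((¬Q ∨ P) → (P ∧ Q)) = 1/3 → 1 = 1
((¬Q ∨ P) → (R ↔ R)) → (((R ↔ R) → (P ∧ Q)) → ((¬Q ∨ P) → (P ∧ Q))) = 1 → 1 = 1
and checking the remaining 63 assignments likewise gives ≥ 1 in every case.

Yes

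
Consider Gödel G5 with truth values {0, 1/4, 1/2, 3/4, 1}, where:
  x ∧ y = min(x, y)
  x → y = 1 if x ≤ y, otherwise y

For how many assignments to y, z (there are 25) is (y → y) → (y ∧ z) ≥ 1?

value 1: 1 assignment (counts)
value 3/4: 3 assignments
value 1/2: 5 assignments
value 1/4: 7 assignments
value 0: 9 assignments
So 1 of the 25 assignments meets the threshold.

1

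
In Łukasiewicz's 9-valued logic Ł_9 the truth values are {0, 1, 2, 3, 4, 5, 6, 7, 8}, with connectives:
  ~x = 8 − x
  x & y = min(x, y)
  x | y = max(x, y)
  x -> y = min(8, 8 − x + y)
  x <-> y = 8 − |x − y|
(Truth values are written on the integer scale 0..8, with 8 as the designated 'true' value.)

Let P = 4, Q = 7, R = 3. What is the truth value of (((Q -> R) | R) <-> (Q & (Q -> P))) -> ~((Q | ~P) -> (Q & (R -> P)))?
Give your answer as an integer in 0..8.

Q -> R = 7 -> 3 = 4
(Q -> R) | R = 4 | 3 = 4
Q -> P = 7 -> 4 = 5
Q & (Q -> P) = 7 & 5 = 5
((Q -> R) | R) <-> (Q & (Q -> P)) = 4 <-> 5 = 7
~P = ~4 = 4
Q | ~P = 7 | 4 = 7
R -> P = 3 -> 4 = 8
Q & (R -> P) = 7 & 8 = 7
(Q | ~P) -> (Q & (R -> P)) = 7 -> 7 = 8
~((Q | ~P) -> (Q & (R -> P))) = ~8 = 0
(((Q -> R) | R) <-> (Q & (Q -> P))) -> ~((Q | ~P) -> (Q & (R -> P))) = 7 -> 0 = 1

1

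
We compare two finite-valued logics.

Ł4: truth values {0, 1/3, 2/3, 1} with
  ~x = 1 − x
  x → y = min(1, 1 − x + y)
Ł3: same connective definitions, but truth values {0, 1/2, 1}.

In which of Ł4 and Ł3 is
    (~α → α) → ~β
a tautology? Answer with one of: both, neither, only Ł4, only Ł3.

neither

In Ł4: at α = 1/3, β = 2/3 the value is 2/3 — not a tautology.
In Ł3: at α = 1/2, β = 1/2 the value is 1/2 — not a tautology.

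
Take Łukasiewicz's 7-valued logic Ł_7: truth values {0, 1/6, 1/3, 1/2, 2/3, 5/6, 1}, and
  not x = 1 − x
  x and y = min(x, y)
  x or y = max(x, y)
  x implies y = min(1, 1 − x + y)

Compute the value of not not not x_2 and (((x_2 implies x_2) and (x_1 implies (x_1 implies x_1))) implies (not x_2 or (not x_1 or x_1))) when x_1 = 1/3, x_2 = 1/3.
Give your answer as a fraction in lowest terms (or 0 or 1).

not x_2 = not 1/3 = 2/3
not not x_2 = not 2/3 = 1/3
not not not x_2 = not 1/3 = 2/3
x_2 implies x_2 = 1/3 implies 1/3 = 1
x_1 implies x_1 = 1/3 implies 1/3 = 1
x_1 implies (x_1 implies x_1) = 1/3 implies 1 = 1
(x_2 implies x_2) and (x_1 implies (x_1 implies x_1)) = 1 and 1 = 1
not x_2 = not 1/3 = 2/3
not x_1 = not 1/3 = 2/3
not x_1 or x_1 = 2/3 or 1/3 = 2/3
not x_2 or (not x_1 or x_1) = 2/3 or 2/3 = 2/3
((x_2 implies x_2) and (x_1 implies (x_1 implies x_1))) implies (not x_2 or (not x_1 or x_1)) = 1 implies 2/3 = 2/3
not not not x_2 and (((x_2 implies x_2) and (x_1 implies (x_1 implies x_1))) implies (not x_2 or (not x_1 or x_1))) = 2/3 and 2/3 = 2/3

2/3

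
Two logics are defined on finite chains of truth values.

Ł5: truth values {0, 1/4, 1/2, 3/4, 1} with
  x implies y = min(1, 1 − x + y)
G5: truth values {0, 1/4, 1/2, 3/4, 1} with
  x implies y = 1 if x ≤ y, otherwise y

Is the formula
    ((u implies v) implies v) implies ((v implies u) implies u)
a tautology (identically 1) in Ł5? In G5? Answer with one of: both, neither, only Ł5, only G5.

In Ł5: every assignment gives 1 — tautology.
In G5: at u = 1/4, v = 0 the value is 1/4 — not a tautology.

only Ł5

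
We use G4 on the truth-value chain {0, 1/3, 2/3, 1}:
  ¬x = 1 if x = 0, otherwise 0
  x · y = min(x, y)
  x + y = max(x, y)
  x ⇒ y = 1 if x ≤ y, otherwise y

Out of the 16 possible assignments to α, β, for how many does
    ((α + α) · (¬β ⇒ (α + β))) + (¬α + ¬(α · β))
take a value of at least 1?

α = 0, β = 0 ↦ 1  ≥
α = 0, β = 1/3 ↦ 1  ≥
α = 0, β = 2/3 ↦ 1  ≥
α = 0, β = 1 ↦ 1  ≥
α = 1/3, β = 0 ↦ 1  ≥
α = 1/3, β = 1/3 ↦ 1/3  <
α = 1/3, β = 2/3 ↦ 1/3  <
α = 1/3, β = 1 ↦ 1/3  <
α = 2/3, β = 0 ↦ 1  ≥
α = 2/3, β = 1/3 ↦ 2/3  <
α = 2/3, β = 2/3 ↦ 2/3  <
α = 2/3, β = 1 ↦ 2/3  <
α = 1, β = 0 ↦ 1  ≥
α = 1, β = 1/3 ↦ 1  ≥
α = 1, β = 2/3 ↦ 1  ≥
α = 1, β = 1 ↦ 1  ≥
So 10 of the 16 assignments meet the threshold.

10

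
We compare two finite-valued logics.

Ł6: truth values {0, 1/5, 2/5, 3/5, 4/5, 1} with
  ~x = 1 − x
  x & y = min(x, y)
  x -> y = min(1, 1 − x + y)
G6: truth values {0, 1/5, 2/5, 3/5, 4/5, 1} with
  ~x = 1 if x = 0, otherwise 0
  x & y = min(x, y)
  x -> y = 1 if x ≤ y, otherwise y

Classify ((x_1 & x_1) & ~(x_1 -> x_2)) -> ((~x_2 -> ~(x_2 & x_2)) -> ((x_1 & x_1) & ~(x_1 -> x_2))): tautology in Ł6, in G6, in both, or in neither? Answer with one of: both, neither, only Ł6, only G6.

both

In Ł6: every assignment gives 1 — tautology.
In G6: every assignment gives 1 — tautology.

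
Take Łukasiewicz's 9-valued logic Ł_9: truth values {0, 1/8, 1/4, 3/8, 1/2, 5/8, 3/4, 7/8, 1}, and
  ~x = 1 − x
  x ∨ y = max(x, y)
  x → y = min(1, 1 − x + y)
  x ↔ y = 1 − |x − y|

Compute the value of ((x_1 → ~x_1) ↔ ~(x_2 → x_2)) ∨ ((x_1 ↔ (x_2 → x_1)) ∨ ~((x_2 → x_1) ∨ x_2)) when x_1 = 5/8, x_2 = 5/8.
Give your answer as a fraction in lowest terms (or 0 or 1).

~x_1 = ~5/8 = 3/8
x_1 → ~x_1 = 5/8 → 3/8 = 3/4
x_2 → x_2 = 5/8 → 5/8 = 1
~(x_2 → x_2) = ~1 = 0
(x_1 → ~x_1) ↔ ~(x_2 → x_2) = 3/4 ↔ 0 = 1/4
x_2 → x_1 = 5/8 → 5/8 = 1
x_1 ↔ (x_2 → x_1) = 5/8 ↔ 1 = 5/8
x_2 → x_1 = 5/8 → 5/8 = 1
(x_2 → x_1) ∨ x_2 = 1 ∨ 5/8 = 1
~((x_2 → x_1) ∨ x_2) = ~1 = 0
(x_1 ↔ (x_2 → x_1)) ∨ ~((x_2 → x_1) ∨ x_2) = 5/8 ∨ 0 = 5/8
((x_1 → ~x_1) ↔ ~(x_2 → x_2)) ∨ ((x_1 ↔ (x_2 → x_1)) ∨ ~((x_2 → x_1) ∨ x_2)) = 1/4 ∨ 5/8 = 5/8

5/8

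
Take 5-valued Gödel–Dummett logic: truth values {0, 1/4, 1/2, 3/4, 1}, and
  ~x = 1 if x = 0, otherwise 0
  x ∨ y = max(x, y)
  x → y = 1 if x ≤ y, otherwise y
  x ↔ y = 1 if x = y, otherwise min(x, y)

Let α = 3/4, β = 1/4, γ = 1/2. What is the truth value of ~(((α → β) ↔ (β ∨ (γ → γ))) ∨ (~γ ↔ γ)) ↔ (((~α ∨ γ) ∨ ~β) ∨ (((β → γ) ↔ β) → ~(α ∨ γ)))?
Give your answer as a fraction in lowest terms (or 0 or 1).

α → β = 3/4 → 1/4 = 1/4
γ → γ = 1/2 → 1/2 = 1
β ∨ (γ → γ) = 1/4 ∨ 1 = 1
(α → β) ↔ (β ∨ (γ → γ)) = 1/4 ↔ 1 = 1/4
~γ = ~1/2 = 0
~γ ↔ γ = 0 ↔ 1/2 = 0
((α → β) ↔ (β ∨ (γ → γ))) ∨ (~γ ↔ γ) = 1/4 ∨ 0 = 1/4
~(((α → β) ↔ (β ∨ (γ → γ))) ∨ (~γ ↔ γ)) = ~1/4 = 0
~α = ~3/4 = 0
~α ∨ γ = 0 ∨ 1/2 = 1/2
~β = ~1/4 = 0
(~α ∨ γ) ∨ ~β = 1/2 ∨ 0 = 1/2
β → γ = 1/4 → 1/2 = 1
(β → γ) ↔ β = 1 ↔ 1/4 = 1/4
α ∨ γ = 3/4 ∨ 1/2 = 3/4
~(α ∨ γ) = ~3/4 = 0
((β → γ) ↔ β) → ~(α ∨ γ) = 1/4 → 0 = 0
((~α ∨ γ) ∨ ~β) ∨ (((β → γ) ↔ β) → ~(α ∨ γ)) = 1/2 ∨ 0 = 1/2
~(((α → β) ↔ (β ∨ (γ → γ))) ∨ (~γ ↔ γ)) ↔ (((~α ∨ γ) ∨ ~β) ∨ (((β → γ) ↔ β) → ~(α ∨ γ))) = 0 ↔ 1/2 = 0

0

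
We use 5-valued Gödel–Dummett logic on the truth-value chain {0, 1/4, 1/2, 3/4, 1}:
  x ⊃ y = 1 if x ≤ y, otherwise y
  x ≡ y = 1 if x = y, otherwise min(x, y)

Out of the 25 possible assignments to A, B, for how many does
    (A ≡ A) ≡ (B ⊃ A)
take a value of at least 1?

15

value 1: 15 assignments (counts)
value 3/4: 1 assignment
value 1/2: 2 assignments
value 1/4: 3 assignments
value 0: 4 assignments
So 15 of the 25 assignments meet the threshold.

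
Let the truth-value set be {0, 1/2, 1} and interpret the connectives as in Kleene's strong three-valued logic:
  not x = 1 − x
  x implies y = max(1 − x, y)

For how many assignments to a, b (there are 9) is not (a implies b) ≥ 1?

a = 0, b = 0 ↦ 0  <
a = 0, b = 1/2 ↦ 0  <
a = 0, b = 1 ↦ 0  <
a = 1/2, b = 0 ↦ 1/2  <
a = 1/2, b = 1/2 ↦ 1/2  <
a = 1/2, b = 1 ↦ 0  <
a = 1, b = 0 ↦ 1  ≥
a = 1, b = 1/2 ↦ 1/2  <
a = 1, b = 1 ↦ 0  <
So 1 of the 9 assignments meets the threshold.

1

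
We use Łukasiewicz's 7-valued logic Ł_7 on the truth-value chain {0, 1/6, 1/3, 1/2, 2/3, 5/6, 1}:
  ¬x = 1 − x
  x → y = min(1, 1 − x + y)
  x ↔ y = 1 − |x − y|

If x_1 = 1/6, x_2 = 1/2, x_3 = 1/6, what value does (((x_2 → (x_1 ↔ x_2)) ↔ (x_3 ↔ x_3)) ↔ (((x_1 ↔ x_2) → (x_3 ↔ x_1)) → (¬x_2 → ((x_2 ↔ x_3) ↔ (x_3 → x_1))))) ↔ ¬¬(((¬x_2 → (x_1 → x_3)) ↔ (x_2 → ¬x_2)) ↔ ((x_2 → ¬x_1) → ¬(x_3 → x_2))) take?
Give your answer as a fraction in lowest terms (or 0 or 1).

x_1 ↔ x_2 = 1/6 ↔ 1/2 = 2/3
x_2 → (x_1 ↔ x_2) = 1/2 → 2/3 = 1
x_3 ↔ x_3 = 1/6 ↔ 1/6 = 1
(x_2 → (x_1 ↔ x_2)) ↔ (x_3 ↔ x_3) = 1 ↔ 1 = 1
x_1 ↔ x_2 = 1/6 ↔ 1/2 = 2/3
x_3 ↔ x_1 = 1/6 ↔ 1/6 = 1
(x_1 ↔ x_2) → (x_3 ↔ x_1) = 2/3 → 1 = 1
¬x_2 = ¬1/2 = 1/2
x_2 ↔ x_3 = 1/2 ↔ 1/6 = 2/3
x_3 → x_1 = 1/6 → 1/6 = 1
(x_2 ↔ x_3) ↔ (x_3 → x_1) = 2/3 ↔ 1 = 2/3
¬x_2 → ((x_2 ↔ x_3) ↔ (x_3 → x_1)) = 1/2 → 2/3 = 1
((x_1 ↔ x_2) → (x_3 ↔ x_1)) → (¬x_2 → ((x_2 ↔ x_3) ↔ (x_3 → x_1))) = 1 → 1 = 1
((x_2 → (x_1 ↔ x_2)) ↔ (x_3 ↔ x_3)) ↔ (((x_1 ↔ x_2) → (x_3 ↔ x_1)) → (¬x_2 → ((x_2 ↔ x_3) ↔ (x_3 → x_1)))) = 1 ↔ 1 = 1
¬x_2 = ¬1/2 = 1/2
x_1 → x_3 = 1/6 → 1/6 = 1
¬x_2 → (x_1 → x_3) = 1/2 → 1 = 1
¬x_2 = ¬1/2 = 1/2
x_2 → ¬x_2 = 1/2 → 1/2 = 1
(¬x_2 → (x_1 → x_3)) ↔ (x_2 → ¬x_2) = 1 ↔ 1 = 1
¬x_1 = ¬1/6 = 5/6
x_2 → ¬x_1 = 1/2 → 5/6 = 1
x_3 → x_2 = 1/6 → 1/2 = 1
¬(x_3 → x_2) = ¬1 = 0
(x_2 → ¬x_1) → ¬(x_3 → x_2) = 1 → 0 = 0
((¬x_2 → (x_1 → x_3)) ↔ (x_2 → ¬x_2)) ↔ ((x_2 → ¬x_1) → ¬(x_3 → x_2)) = 1 ↔ 0 = 0
¬(((¬x_2 → (x_1 → x_3)) ↔ (x_2 → ¬x_2)) ↔ ((x_2 → ¬x_1) → ¬(x_3 → x_2))) = ¬0 = 1
¬¬(((¬x_2 → (x_1 → x_3)) ↔ (x_2 → ¬x_2)) ↔ ((x_2 → ¬x_1) → ¬(x_3 → x_2))) = ¬1 = 0
(((x_2 → (x_1 ↔ x_2)) ↔ (x_3 ↔ x_3)) ↔ (((x_1 ↔ x_2) → (x_3 ↔ x_1)) → (¬x_2 → ((x_2 ↔ x_3) ↔ (x_3 → x_1))))) ↔ ¬¬(((¬x_2 → (x_1 → x_3)) ↔ (x_2 → ¬x_2)) ↔ ((x_2 → ¬x_1) → ¬(x_3 → x_2))) = 1 ↔ 0 = 0

0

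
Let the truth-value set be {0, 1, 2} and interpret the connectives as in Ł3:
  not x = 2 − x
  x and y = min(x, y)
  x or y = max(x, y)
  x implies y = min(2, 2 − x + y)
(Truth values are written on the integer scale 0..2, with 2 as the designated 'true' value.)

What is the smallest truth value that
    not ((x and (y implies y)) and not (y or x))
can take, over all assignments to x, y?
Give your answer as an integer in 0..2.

Take x = 1, y = 0:
y implies y = 0 implies 0 = 2
x and (y implies y) = 1 and 2 = 1
y or x = 0 or 1 = 1
not (y or x) = not 1 = 1
(x and (y implies y)) and not (y or x) = 1 and 1 = 1
not ((x and (y implies y)) and not (y or x)) = not 1 = 1
No assignment yields a value below 1, so this is the minimum.

1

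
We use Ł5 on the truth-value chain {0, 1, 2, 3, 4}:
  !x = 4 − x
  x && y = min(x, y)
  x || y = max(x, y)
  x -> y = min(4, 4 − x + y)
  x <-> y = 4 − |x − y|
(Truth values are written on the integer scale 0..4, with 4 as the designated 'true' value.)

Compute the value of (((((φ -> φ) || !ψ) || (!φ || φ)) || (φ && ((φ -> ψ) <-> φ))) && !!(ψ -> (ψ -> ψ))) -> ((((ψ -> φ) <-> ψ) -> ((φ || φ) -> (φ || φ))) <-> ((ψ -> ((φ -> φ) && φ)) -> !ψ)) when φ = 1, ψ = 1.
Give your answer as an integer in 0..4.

φ -> φ = 1 -> 1 = 4
!ψ = !1 = 3
(φ -> φ) || !ψ = 4 || 3 = 4
!φ = !1 = 3
!φ || φ = 3 || 1 = 3
((φ -> φ) || !ψ) || (!φ || φ) = 4 || 3 = 4
φ -> ψ = 1 -> 1 = 4
(φ -> ψ) <-> φ = 4 <-> 1 = 1
φ && ((φ -> ψ) <-> φ) = 1 && 1 = 1
(((φ -> φ) || !ψ) || (!φ || φ)) || (φ && ((φ -> ψ) <-> φ)) = 4 || 1 = 4
ψ -> ψ = 1 -> 1 = 4
ψ -> (ψ -> ψ) = 1 -> 4 = 4
!(ψ -> (ψ -> ψ)) = !4 = 0
!!(ψ -> (ψ -> ψ)) = !0 = 4
((((φ -> φ) || !ψ) || (!φ || φ)) || (φ && ((φ -> ψ) <-> φ))) && !!(ψ -> (ψ -> ψ)) = 4 && 4 = 4
ψ -> φ = 1 -> 1 = 4
(ψ -> φ) <-> ψ = 4 <-> 1 = 1
φ || φ = 1 || 1 = 1
φ || φ = 1 || 1 = 1
(φ || φ) -> (φ || φ) = 1 -> 1 = 4
((ψ -> φ) <-> ψ) -> ((φ || φ) -> (φ || φ)) = 1 -> 4 = 4
φ -> φ = 1 -> 1 = 4
(φ -> φ) && φ = 4 && 1 = 1
ψ -> ((φ -> φ) && φ) = 1 -> 1 = 4
!ψ = !1 = 3
(ψ -> ((φ -> φ) && φ)) -> !ψ = 4 -> 3 = 3
(((ψ -> φ) <-> ψ) -> ((φ || φ) -> (φ || φ))) <-> ((ψ -> ((φ -> φ) && φ)) -> !ψ) = 4 <-> 3 = 3
(((((φ -> φ) || !ψ) || (!φ || φ)) || (φ && ((φ -> ψ) <-> φ))) && !!(ψ -> (ψ -> ψ))) -> ((((ψ -> φ) <-> ψ) -> ((φ || φ) -> (φ || φ))) <-> ((ψ -> ((φ -> φ) && φ)) -> !ψ)) = 4 -> 3 = 3

3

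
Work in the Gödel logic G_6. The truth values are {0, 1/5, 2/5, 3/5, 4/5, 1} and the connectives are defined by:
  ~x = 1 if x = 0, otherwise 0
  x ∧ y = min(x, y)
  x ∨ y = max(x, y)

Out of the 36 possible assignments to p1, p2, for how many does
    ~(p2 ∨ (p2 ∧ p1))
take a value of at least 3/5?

value 1: 6 assignments (counts)
value 0: 30 assignments
So 6 of the 36 assignments meet the threshold.

6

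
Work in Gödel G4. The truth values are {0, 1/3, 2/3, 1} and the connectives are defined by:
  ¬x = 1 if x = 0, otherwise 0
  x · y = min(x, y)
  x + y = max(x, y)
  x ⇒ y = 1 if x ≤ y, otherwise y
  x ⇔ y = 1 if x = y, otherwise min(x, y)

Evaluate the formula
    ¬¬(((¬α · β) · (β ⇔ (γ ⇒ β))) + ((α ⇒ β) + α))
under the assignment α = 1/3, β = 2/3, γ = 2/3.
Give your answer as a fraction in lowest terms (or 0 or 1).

1

¬α = ¬1/3 = 0
¬α · β = 0 · 2/3 = 0
γ ⇒ β = 2/3 ⇒ 2/3 = 1
β ⇔ (γ ⇒ β) = 2/3 ⇔ 1 = 2/3
(¬α · β) · (β ⇔ (γ ⇒ β)) = 0 · 2/3 = 0
α ⇒ β = 1/3 ⇒ 2/3 = 1
(α ⇒ β) + α = 1 + 1/3 = 1
((¬α · β) · (β ⇔ (γ ⇒ β))) + ((α ⇒ β) + α) = 0 + 1 = 1
¬(((¬α · β) · (β ⇔ (γ ⇒ β))) + ((α ⇒ β) + α)) = ¬1 = 0
¬¬(((¬α · β) · (β ⇔ (γ ⇒ β))) + ((α ⇒ β) + α)) = ¬0 = 1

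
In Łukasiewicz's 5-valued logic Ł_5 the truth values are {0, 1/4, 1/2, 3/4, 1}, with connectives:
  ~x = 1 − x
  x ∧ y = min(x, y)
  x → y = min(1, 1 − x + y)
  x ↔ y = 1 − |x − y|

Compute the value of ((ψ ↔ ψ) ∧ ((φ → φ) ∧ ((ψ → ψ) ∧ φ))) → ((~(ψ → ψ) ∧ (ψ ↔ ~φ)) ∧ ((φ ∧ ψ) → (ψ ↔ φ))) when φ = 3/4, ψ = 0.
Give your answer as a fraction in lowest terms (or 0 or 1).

1/4

ψ ↔ ψ = 0 ↔ 0 = 1
φ → φ = 3/4 → 3/4 = 1
ψ → ψ = 0 → 0 = 1
(ψ → ψ) ∧ φ = 1 ∧ 3/4 = 3/4
(φ → φ) ∧ ((ψ → ψ) ∧ φ) = 1 ∧ 3/4 = 3/4
(ψ ↔ ψ) ∧ ((φ → φ) ∧ ((ψ → ψ) ∧ φ)) = 1 ∧ 3/4 = 3/4
ψ → ψ = 0 → 0 = 1
~(ψ → ψ) = ~1 = 0
~φ = ~3/4 = 1/4
ψ ↔ ~φ = 0 ↔ 1/4 = 3/4
~(ψ → ψ) ∧ (ψ ↔ ~φ) = 0 ∧ 3/4 = 0
φ ∧ ψ = 3/4 ∧ 0 = 0
ψ ↔ φ = 0 ↔ 3/4 = 1/4
(φ ∧ ψ) → (ψ ↔ φ) = 0 → 1/4 = 1
(~(ψ → ψ) ∧ (ψ ↔ ~φ)) ∧ ((φ ∧ ψ) → (ψ ↔ φ)) = 0 ∧ 1 = 0
((ψ ↔ ψ) ∧ ((φ → φ) ∧ ((ψ → ψ) ∧ φ))) → ((~(ψ → ψ) ∧ (ψ ↔ ~φ)) ∧ ((φ ∧ ψ) → (ψ ↔ φ))) = 3/4 → 0 = 1/4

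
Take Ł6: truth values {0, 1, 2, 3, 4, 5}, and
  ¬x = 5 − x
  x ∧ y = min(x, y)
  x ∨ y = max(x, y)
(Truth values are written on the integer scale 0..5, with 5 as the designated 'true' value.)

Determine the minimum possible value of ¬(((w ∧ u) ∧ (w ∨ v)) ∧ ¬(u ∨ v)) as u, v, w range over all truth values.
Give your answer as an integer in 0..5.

3

Take u = 2, v = 0, w = 2:
w ∧ u = 2 ∧ 2 = 2
w ∨ v = 2 ∨ 0 = 2
(w ∧ u) ∧ (w ∨ v) = 2 ∧ 2 = 2
u ∨ v = 2 ∨ 0 = 2
¬(u ∨ v) = ¬2 = 3
((w ∧ u) ∧ (w ∨ v)) ∧ ¬(u ∨ v) = 2 ∧ 3 = 2
¬(((w ∧ u) ∧ (w ∨ v)) ∧ ¬(u ∨ v)) = ¬2 = 3
No assignment yields a value below 3, so this is the minimum.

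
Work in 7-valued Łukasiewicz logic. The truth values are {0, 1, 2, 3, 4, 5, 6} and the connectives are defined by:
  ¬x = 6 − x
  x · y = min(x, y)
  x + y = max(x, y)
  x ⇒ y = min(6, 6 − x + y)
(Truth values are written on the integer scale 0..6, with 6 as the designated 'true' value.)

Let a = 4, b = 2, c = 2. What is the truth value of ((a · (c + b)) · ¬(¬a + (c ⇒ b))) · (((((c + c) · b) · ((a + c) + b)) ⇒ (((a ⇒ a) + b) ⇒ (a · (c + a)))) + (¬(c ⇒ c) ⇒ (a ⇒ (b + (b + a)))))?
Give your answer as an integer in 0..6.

0

c + b = 2 + 2 = 2
a · (c + b) = 4 · 2 = 2
¬a = ¬4 = 2
c ⇒ b = 2 ⇒ 2 = 6
¬a + (c ⇒ b) = 2 + 6 = 6
¬(¬a + (c ⇒ b)) = ¬6 = 0
(a · (c + b)) · ¬(¬a + (c ⇒ b)) = 2 · 0 = 0
c + c = 2 + 2 = 2
(c + c) · b = 2 · 2 = 2
a + c = 4 + 2 = 4
(a + c) + b = 4 + 2 = 4
((c + c) · b) · ((a + c) + b) = 2 · 4 = 2
a ⇒ a = 4 ⇒ 4 = 6
(a ⇒ a) + b = 6 + 2 = 6
c + a = 2 + 4 = 4
a · (c + a) = 4 · 4 = 4
((a ⇒ a) + b) ⇒ (a · (c + a)) = 6 ⇒ 4 = 4
(((c + c) · b) · ((a + c) + b)) ⇒ (((a ⇒ a) + b) ⇒ (a · (c + a))) = 2 ⇒ 4 = 6
c ⇒ c = 2 ⇒ 2 = 6
¬(c ⇒ c) = ¬6 = 0
b + a = 2 + 4 = 4
b + (b + a) = 2 + 4 = 4
a ⇒ (b + (b + a)) = 4 ⇒ 4 = 6
¬(c ⇒ c) ⇒ (a ⇒ (b + (b + a))) = 0 ⇒ 6 = 6
((((c + c) · b) · ((a + c) + b)) ⇒ (((a ⇒ a) + b) ⇒ (a · (c + a)))) + (¬(c ⇒ c) ⇒ (a ⇒ (b + (b + a)))) = 6 + 6 = 6
((a · (c + b)) · ¬(¬a + (c ⇒ b))) · (((((c + c) · b) · ((a + c) + b)) ⇒ (((a ⇒ a) + b) ⇒ (a · (c + a)))) + (¬(c ⇒ c) ⇒ (a ⇒ (b + (b + a))))) = 0 · 6 = 0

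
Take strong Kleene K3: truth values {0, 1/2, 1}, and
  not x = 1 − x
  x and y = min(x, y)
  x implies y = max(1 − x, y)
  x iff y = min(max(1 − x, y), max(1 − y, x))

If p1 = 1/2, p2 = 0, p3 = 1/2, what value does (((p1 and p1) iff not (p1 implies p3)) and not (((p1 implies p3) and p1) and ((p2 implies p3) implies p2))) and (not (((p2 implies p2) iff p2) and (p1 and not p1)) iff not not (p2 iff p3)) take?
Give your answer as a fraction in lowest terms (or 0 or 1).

p1 and p1 = 1/2 and 1/2 = 1/2
p1 implies p3 = 1/2 implies 1/2 = 1/2
not (p1 implies p3) = not 1/2 = 1/2
(p1 and p1) iff not (p1 implies p3) = 1/2 iff 1/2 = 1/2
p1 implies p3 = 1/2 implies 1/2 = 1/2
(p1 implies p3) and p1 = 1/2 and 1/2 = 1/2
p2 implies p3 = 0 implies 1/2 = 1
(p2 implies p3) implies p2 = 1 implies 0 = 0
((p1 implies p3) and p1) and ((p2 implies p3) implies p2) = 1/2 and 0 = 0
not (((p1 implies p3) and p1) and ((p2 implies p3) implies p2)) = not 0 = 1
((p1 and p1) iff not (p1 implies p3)) and not (((p1 implies p3) and p1) and ((p2 implies p3) implies p2)) = 1/2 and 1 = 1/2
p2 implies p2 = 0 implies 0 = 1
(p2 implies p2) iff p2 = 1 iff 0 = 0
not p1 = not 1/2 = 1/2
p1 and not p1 = 1/2 and 1/2 = 1/2
((p2 implies p2) iff p2) and (p1 and not p1) = 0 and 1/2 = 0
not (((p2 implies p2) iff p2) and (p1 and not p1)) = not 0 = 1
p2 iff p3 = 0 iff 1/2 = 1/2
not (p2 iff p3) = not 1/2 = 1/2
not not (p2 iff p3) = not 1/2 = 1/2
not (((p2 implies p2) iff p2) and (p1 and not p1)) iff not not (p2 iff p3) = 1 iff 1/2 = 1/2
(((p1 and p1) iff not (p1 implies p3)) and not (((p1 implies p3) and p1) and ((p2 implies p3) implies p2))) and (not (((p2 implies p2) iff p2) and (p1 and not p1)) iff not not (p2 iff p3)) = 1/2 and 1/2 = 1/2

1/2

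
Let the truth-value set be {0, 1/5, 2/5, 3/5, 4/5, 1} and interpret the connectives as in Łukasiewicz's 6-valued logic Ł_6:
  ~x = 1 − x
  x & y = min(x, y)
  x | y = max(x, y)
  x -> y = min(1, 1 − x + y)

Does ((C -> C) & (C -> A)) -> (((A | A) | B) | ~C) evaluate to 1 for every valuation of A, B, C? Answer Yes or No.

No

Counterexample: take A = 1/5, B = 0, C = 1/5.
C -> C = 1/5 -> 1/5 = 1
C -> A = 1/5 -> 1/5 = 1
(C -> C) & (C -> A) = 1 & 1 = 1
A | A = 1/5 | 1/5 = 1/5
(A | A) | B = 1/5 | 0 = 1/5
~C = ~1/5 = 4/5
((A | A) | B) | ~C = 1/5 | 4/5 = 4/5
((C -> C) & (C -> A)) -> (((A | A) | B) | ~C) = 1 -> 4/5 = 4/5
This gives 4/5 ≠ 1.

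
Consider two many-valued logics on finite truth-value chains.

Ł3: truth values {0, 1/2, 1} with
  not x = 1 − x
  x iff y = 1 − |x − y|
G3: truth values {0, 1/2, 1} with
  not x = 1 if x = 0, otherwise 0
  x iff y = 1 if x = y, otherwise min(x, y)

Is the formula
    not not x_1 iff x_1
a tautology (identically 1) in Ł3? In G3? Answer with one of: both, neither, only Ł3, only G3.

only Ł3

In Ł3: every assignment gives 1 — tautology.
In G3: at x_1 = 1/2 the value is 1/2 — not a tautology.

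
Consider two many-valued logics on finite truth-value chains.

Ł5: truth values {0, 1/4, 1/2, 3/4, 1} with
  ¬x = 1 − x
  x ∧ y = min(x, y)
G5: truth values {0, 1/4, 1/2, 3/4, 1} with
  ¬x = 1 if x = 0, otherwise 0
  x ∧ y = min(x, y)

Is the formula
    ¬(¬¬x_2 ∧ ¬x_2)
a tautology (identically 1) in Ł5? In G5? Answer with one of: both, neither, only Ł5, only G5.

only G5

In Ł5: at x_2 = 1/4 the value is 3/4 — not a tautology.
In G5: every assignment gives 1 — tautology.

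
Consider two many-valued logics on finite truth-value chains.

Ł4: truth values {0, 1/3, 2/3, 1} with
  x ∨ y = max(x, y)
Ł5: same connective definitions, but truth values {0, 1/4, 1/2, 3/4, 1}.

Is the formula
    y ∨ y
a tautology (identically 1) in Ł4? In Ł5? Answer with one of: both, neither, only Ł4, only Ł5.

In Ł4: at y = 0 the value is 0 — not a tautology.
In Ł5: at y = 0 the value is 0 — not a tautology.

neither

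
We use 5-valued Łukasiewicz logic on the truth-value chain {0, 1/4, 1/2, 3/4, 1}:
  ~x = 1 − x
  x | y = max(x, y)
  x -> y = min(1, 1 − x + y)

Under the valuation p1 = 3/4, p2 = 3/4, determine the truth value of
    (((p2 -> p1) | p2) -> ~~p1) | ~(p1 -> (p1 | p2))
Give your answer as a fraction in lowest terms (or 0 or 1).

3/4

p2 -> p1 = 3/4 -> 3/4 = 1
(p2 -> p1) | p2 = 1 | 3/4 = 1
~p1 = ~3/4 = 1/4
~~p1 = ~1/4 = 3/4
((p2 -> p1) | p2) -> ~~p1 = 1 -> 3/4 = 3/4
p1 | p2 = 3/4 | 3/4 = 3/4
p1 -> (p1 | p2) = 3/4 -> 3/4 = 1
~(p1 -> (p1 | p2)) = ~1 = 0
(((p2 -> p1) | p2) -> ~~p1) | ~(p1 -> (p1 | p2)) = 3/4 | 0 = 3/4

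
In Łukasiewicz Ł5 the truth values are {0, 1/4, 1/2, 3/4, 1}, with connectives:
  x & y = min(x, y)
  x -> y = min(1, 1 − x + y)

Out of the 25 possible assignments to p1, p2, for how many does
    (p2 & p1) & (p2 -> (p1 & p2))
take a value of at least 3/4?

4

value 1: 1 assignment (counts)
value 3/4: 3 assignments (counts)
value 1/2: 5 assignments
value 1/4: 7 assignments
value 0: 9 assignments
So 4 of the 25 assignments meet the threshold.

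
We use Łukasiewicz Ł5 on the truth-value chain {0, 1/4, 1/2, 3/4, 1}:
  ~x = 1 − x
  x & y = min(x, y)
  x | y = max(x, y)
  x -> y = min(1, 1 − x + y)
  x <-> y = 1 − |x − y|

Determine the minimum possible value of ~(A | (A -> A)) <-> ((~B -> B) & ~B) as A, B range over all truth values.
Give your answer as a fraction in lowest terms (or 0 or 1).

Take A = 0, B = 1/4:
A -> A = 0 -> 0 = 1
A | (A -> A) = 0 | 1 = 1
~(A | (A -> A)) = ~1 = 0
~B = ~1/4 = 3/4
~B -> B = 3/4 -> 1/4 = 1/2
~B = ~1/4 = 3/4
(~B -> B) & ~B = 1/2 & 3/4 = 1/2
~(A | (A -> A)) <-> ((~B -> B) & ~B) = 0 <-> 1/2 = 1/2
No assignment yields a value below 1/2, so this is the minimum.

1/2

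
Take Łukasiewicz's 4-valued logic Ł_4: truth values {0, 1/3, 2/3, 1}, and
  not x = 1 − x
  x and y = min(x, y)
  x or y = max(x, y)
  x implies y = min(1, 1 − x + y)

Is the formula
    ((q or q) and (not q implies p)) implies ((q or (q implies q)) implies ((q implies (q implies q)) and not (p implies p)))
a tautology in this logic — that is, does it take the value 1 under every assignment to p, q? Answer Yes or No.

Counterexample: take p = 0, q = 1/3.
q or q = 1/3 or 1/3 = 1/3
not q = not 1/3 = 2/3
not q implies p = 2/3 implies 0 = 1/3
(q or q) and (not q implies p) = 1/3 and 1/3 = 1/3
q implies q = 1/3 implies 1/3 = 1
q or (q implies q) = 1/3 or 1 = 1
q implies q = 1/3 implies 1/3 = 1
q implies (q implies q) = 1/3 implies 1 = 1
p implies p = 0 implies 0 = 1
not (p implies p) = not 1 = 0
(q implies (q implies q)) and not (p implies p) = 1 and 0 = 0
(q or (q implies q)) implies ((q implies (q implies q)) and not (p implies p)) = 1 implies 0 = 0
((q or q) and (not q implies p)) implies ((q or (q implies q)) implies ((q implies (q implies q)) and not (p implies p))) = 1/3 implies 0 = 2/3
This gives 2/3 ≠ 1.

No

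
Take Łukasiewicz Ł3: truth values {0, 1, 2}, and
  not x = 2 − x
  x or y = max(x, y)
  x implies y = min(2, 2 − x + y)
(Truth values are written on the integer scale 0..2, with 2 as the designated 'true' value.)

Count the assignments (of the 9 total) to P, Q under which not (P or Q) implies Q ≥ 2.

P = 0, Q = 0 ↦ 0  <
P = 0, Q = 1 ↦ 2  ≥
P = 0, Q = 2 ↦ 2  ≥
P = 1, Q = 0 ↦ 1  <
P = 1, Q = 1 ↦ 2  ≥
P = 1, Q = 2 ↦ 2  ≥
P = 2, Q = 0 ↦ 2  ≥
P = 2, Q = 1 ↦ 2  ≥
P = 2, Q = 2 ↦ 2  ≥
So 7 of the 9 assignments meet the threshold.

7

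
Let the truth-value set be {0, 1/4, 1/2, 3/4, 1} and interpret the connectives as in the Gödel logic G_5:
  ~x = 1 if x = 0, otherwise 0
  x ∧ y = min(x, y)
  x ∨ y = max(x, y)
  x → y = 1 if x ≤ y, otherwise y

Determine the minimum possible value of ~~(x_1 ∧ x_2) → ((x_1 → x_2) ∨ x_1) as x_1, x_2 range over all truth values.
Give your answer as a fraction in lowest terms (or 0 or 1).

Take x_1 = 1/2, x_2 = 1/4:
x_1 ∧ x_2 = 1/2 ∧ 1/4 = 1/4
~(x_1 ∧ x_2) = ~1/4 = 0
~~(x_1 ∧ x_2) = ~0 = 1
x_1 → x_2 = 1/2 → 1/4 = 1/4
(x_1 → x_2) ∨ x_1 = 1/4 ∨ 1/2 = 1/2
~~(x_1 ∧ x_2) → ((x_1 → x_2) ∨ x_1) = 1 → 1/2 = 1/2
No assignment yields a value below 1/2, so this is the minimum.

1/2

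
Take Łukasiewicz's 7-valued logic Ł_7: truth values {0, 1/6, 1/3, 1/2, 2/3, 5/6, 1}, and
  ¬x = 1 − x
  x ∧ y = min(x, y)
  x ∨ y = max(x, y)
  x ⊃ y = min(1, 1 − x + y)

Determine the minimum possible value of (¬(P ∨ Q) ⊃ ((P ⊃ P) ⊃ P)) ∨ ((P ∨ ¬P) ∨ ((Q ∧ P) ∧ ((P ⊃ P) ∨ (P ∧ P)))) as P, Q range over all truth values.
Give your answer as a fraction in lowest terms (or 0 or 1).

2/3

Take P = 1/3, Q = 0:
P ∨ Q = 1/3 ∨ 0 = 1/3
¬(P ∨ Q) = ¬1/3 = 2/3
P ⊃ P = 1/3 ⊃ 1/3 = 1
(P ⊃ P) ⊃ P = 1 ⊃ 1/3 = 1/3
¬(P ∨ Q) ⊃ ((P ⊃ P) ⊃ P) = 2/3 ⊃ 1/3 = 2/3
¬P = ¬1/3 = 2/3
P ∨ ¬P = 1/3 ∨ 2/3 = 2/3
Q ∧ P = 0 ∧ 1/3 = 0
P ⊃ P = 1/3 ⊃ 1/3 = 1
P ∧ P = 1/3 ∧ 1/3 = 1/3
(P ⊃ P) ∨ (P ∧ P) = 1 ∨ 1/3 = 1
(Q ∧ P) ∧ ((P ⊃ P) ∨ (P ∧ P)) = 0 ∧ 1 = 0
(P ∨ ¬P) ∨ ((Q ∧ P) ∧ ((P ⊃ P) ∨ (P ∧ P))) = 2/3 ∨ 0 = 2/3
(¬(P ∨ Q) ⊃ ((P ⊃ P) ⊃ P)) ∨ ((P ∨ ¬P) ∨ ((Q ∧ P) ∧ ((P ⊃ P) ∨ (P ∧ P)))) = 2/3 ∨ 2/3 = 2/3
No assignment yields a value below 2/3, so this is the minimum.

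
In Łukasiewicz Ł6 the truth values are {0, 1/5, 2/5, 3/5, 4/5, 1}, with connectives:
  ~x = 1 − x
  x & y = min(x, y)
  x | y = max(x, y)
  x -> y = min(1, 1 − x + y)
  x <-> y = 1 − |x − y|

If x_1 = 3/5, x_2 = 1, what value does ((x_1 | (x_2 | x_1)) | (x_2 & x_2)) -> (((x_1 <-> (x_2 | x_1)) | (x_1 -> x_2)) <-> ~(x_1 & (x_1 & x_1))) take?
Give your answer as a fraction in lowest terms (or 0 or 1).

2/5

x_2 | x_1 = 1 | 3/5 = 1
x_1 | (x_2 | x_1) = 3/5 | 1 = 1
x_2 & x_2 = 1 & 1 = 1
(x_1 | (x_2 | x_1)) | (x_2 & x_2) = 1 | 1 = 1
x_2 | x_1 = 1 | 3/5 = 1
x_1 <-> (x_2 | x_1) = 3/5 <-> 1 = 3/5
x_1 -> x_2 = 3/5 -> 1 = 1
(x_1 <-> (x_2 | x_1)) | (x_1 -> x_2) = 3/5 | 1 = 1
x_1 & x_1 = 3/5 & 3/5 = 3/5
x_1 & (x_1 & x_1) = 3/5 & 3/5 = 3/5
~(x_1 & (x_1 & x_1)) = ~3/5 = 2/5
((x_1 <-> (x_2 | x_1)) | (x_1 -> x_2)) <-> ~(x_1 & (x_1 & x_1)) = 1 <-> 2/5 = 2/5
((x_1 | (x_2 | x_1)) | (x_2 & x_2)) -> (((x_1 <-> (x_2 | x_1)) | (x_1 -> x_2)) <-> ~(x_1 & (x_1 & x_1))) = 1 -> 2/5 = 2/5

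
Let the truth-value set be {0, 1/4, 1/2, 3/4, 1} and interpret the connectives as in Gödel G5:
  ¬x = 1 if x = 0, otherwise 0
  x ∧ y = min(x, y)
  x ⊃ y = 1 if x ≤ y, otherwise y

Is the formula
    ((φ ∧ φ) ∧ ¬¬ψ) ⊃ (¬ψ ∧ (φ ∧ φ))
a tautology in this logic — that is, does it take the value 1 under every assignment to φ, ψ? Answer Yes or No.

No

Counterexample: take φ = 1/4, ψ = 1/4.
φ ∧ φ = 1/4 ∧ 1/4 = 1/4
¬ψ = ¬1/4 = 0
¬¬ψ = ¬0 = 1
(φ ∧ φ) ∧ ¬¬ψ = 1/4 ∧ 1 = 1/4
¬ψ = ¬1/4 = 0
φ ∧ φ = 1/4 ∧ 1/4 = 1/4
¬ψ ∧ (φ ∧ φ) = 0 ∧ 1/4 = 0
((φ ∧ φ) ∧ ¬¬ψ) ⊃ (¬ψ ∧ (φ ∧ φ)) = 1/4 ⊃ 0 = 0
This gives 0 ≠ 1.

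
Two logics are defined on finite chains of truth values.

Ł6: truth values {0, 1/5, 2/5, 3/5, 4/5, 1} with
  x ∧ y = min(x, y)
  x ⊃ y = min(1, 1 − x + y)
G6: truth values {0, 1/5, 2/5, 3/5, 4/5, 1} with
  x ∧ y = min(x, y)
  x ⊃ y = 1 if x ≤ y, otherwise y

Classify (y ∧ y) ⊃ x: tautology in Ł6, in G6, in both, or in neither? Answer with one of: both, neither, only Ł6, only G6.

In Ł6: at x = 0, y = 1/5 the value is 4/5 — not a tautology.
In G6: at x = 0, y = 1/5 the value is 0 — not a tautology.

neither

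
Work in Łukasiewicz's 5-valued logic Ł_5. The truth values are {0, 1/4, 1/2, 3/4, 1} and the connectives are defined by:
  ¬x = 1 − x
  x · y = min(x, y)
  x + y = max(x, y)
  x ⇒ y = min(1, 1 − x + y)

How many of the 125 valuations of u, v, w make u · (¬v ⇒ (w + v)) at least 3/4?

40

value 1: 18 assignments (counts)
value 3/4: 22 assignments (counts)
value 1/2: 29 assignments
value 1/4: 27 assignments
value 0: 29 assignments
So 40 of the 125 assignments meet the threshold.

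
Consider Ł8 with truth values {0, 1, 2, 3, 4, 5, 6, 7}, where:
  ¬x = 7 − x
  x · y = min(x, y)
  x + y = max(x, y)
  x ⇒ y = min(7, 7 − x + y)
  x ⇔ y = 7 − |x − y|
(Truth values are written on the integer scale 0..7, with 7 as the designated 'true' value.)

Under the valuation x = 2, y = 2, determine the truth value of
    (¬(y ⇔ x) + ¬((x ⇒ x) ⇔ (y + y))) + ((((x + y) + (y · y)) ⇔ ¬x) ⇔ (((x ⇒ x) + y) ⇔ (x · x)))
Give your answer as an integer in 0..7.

y ⇔ x = 2 ⇔ 2 = 7
¬(y ⇔ x) = ¬7 = 0
x ⇒ x = 2 ⇒ 2 = 7
y + y = 2 + 2 = 2
(x ⇒ x) ⇔ (y + y) = 7 ⇔ 2 = 2
¬((x ⇒ x) ⇔ (y + y)) = ¬2 = 5
¬(y ⇔ x) + ¬((x ⇒ x) ⇔ (y + y)) = 0 + 5 = 5
x + y = 2 + 2 = 2
y · y = 2 · 2 = 2
(x + y) + (y · y) = 2 + 2 = 2
¬x = ¬2 = 5
((x + y) + (y · y)) ⇔ ¬x = 2 ⇔ 5 = 4
x ⇒ x = 2 ⇒ 2 = 7
(x ⇒ x) + y = 7 + 2 = 7
x · x = 2 · 2 = 2
((x ⇒ x) + y) ⇔ (x · x) = 7 ⇔ 2 = 2
(((x + y) + (y · y)) ⇔ ¬x) ⇔ (((x ⇒ x) + y) ⇔ (x · x)) = 4 ⇔ 2 = 5
(¬(y ⇔ x) + ¬((x ⇒ x) ⇔ (y + y))) + ((((x + y) + (y · y)) ⇔ ¬x) ⇔ (((x ⇒ x) + y) ⇔ (x · x))) = 5 + 5 = 5

5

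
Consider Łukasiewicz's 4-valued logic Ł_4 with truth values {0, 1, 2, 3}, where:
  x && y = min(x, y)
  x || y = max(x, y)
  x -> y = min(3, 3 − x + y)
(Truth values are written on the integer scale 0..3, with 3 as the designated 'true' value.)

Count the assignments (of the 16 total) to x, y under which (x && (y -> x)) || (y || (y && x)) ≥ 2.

x = 0, y = 0 ↦ 0  <
x = 0, y = 1 ↦ 1  <
x = 0, y = 2 ↦ 2  ≥
x = 0, y = 3 ↦ 3  ≥
x = 1, y = 0 ↦ 1  <
x = 1, y = 1 ↦ 1  <
x = 1, y = 2 ↦ 2  ≥
x = 1, y = 3 ↦ 3  ≥
x = 2, y = 0 ↦ 2  ≥
x = 2, y = 1 ↦ 2  ≥
x = 2, y = 2 ↦ 2  ≥
x = 2, y = 3 ↦ 3  ≥
x = 3, y = 0 ↦ 3  ≥
x = 3, y = 1 ↦ 3  ≥
x = 3, y = 2 ↦ 3  ≥
x = 3, y = 3 ↦ 3  ≥
So 12 of the 16 assignments meet the threshold.

12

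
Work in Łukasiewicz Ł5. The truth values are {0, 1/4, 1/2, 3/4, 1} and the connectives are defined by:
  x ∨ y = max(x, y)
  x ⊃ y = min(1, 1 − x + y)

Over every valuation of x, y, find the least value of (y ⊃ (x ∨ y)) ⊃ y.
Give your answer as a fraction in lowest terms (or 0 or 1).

0

Take x = 0, y = 0:
x ∨ y = 0 ∨ 0 = 0
y ⊃ (x ∨ y) = 0 ⊃ 0 = 1
(y ⊃ (x ∨ y)) ⊃ y = 1 ⊃ 0 = 0
No assignment yields a value below 0, so this is the minimum.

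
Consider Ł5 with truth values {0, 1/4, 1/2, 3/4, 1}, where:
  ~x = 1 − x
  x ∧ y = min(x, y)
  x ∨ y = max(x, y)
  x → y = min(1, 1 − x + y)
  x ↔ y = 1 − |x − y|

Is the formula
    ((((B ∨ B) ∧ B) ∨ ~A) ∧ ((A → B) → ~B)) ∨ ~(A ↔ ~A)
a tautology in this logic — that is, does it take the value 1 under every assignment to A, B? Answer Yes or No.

No

Counterexample: take A = 1/4, B = 0.
B ∨ B = 0 ∨ 0 = 0
(B ∨ B) ∧ B = 0 ∧ 0 = 0
~A = ~1/4 = 3/4
((B ∨ B) ∧ B) ∨ ~A = 0 ∨ 3/4 = 3/4
A → B = 1/4 → 0 = 3/4
~B = ~0 = 1
(A → B) → ~B = 3/4 → 1 = 1
(((B ∨ B) ∧ B) ∨ ~A) ∧ ((A → B) → ~B) = 3/4 ∧ 1 = 3/4
~A = ~1/4 = 3/4
A ↔ ~A = 1/4 ↔ 3/4 = 1/2
~(A ↔ ~A) = ~1/2 = 1/2
((((B ∨ B) ∧ B) ∨ ~A) ∧ ((A → B) → ~B)) ∨ ~(A ↔ ~A) = 3/4 ∨ 1/2 = 3/4
This gives 3/4 ≠ 1.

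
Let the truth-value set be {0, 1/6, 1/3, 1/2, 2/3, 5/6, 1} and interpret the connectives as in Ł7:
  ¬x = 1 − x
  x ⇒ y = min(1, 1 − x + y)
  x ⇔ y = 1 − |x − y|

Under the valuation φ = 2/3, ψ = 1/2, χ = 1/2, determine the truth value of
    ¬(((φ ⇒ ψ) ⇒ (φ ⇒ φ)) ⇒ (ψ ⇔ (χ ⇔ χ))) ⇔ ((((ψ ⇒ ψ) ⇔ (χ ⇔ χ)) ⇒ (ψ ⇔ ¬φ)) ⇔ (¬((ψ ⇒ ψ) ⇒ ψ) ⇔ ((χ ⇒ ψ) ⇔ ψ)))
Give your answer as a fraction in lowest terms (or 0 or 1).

2/3

φ ⇒ ψ = 2/3 ⇒ 1/2 = 5/6
φ ⇒ φ = 2/3 ⇒ 2/3 = 1
(φ ⇒ ψ) ⇒ (φ ⇒ φ) = 5/6 ⇒ 1 = 1
χ ⇔ χ = 1/2 ⇔ 1/2 = 1
ψ ⇔ (χ ⇔ χ) = 1/2 ⇔ 1 = 1/2
((φ ⇒ ψ) ⇒ (φ ⇒ φ)) ⇒ (ψ ⇔ (χ ⇔ χ)) = 1 ⇒ 1/2 = 1/2
¬(((φ ⇒ ψ) ⇒ (φ ⇒ φ)) ⇒ (ψ ⇔ (χ ⇔ χ))) = ¬1/2 = 1/2
ψ ⇒ ψ = 1/2 ⇒ 1/2 = 1
χ ⇔ χ = 1/2 ⇔ 1/2 = 1
(ψ ⇒ ψ) ⇔ (χ ⇔ χ) = 1 ⇔ 1 = 1
¬φ = ¬2/3 = 1/3
ψ ⇔ ¬φ = 1/2 ⇔ 1/3 = 5/6
((ψ ⇒ ψ) ⇔ (χ ⇔ χ)) ⇒ (ψ ⇔ ¬φ) = 1 ⇒ 5/6 = 5/6
ψ ⇒ ψ = 1/2 ⇒ 1/2 = 1
(ψ ⇒ ψ) ⇒ ψ = 1 ⇒ 1/2 = 1/2
¬((ψ ⇒ ψ) ⇒ ψ) = ¬1/2 = 1/2
χ ⇒ ψ = 1/2 ⇒ 1/2 = 1
(χ ⇒ ψ) ⇔ ψ = 1 ⇔ 1/2 = 1/2
¬((ψ ⇒ ψ) ⇒ ψ) ⇔ ((χ ⇒ ψ) ⇔ ψ) = 1/2 ⇔ 1/2 = 1
(((ψ ⇒ ψ) ⇔ (χ ⇔ χ)) ⇒ (ψ ⇔ ¬φ)) ⇔ (¬((ψ ⇒ ψ) ⇒ ψ) ⇔ ((χ ⇒ ψ) ⇔ ψ)) = 5/6 ⇔ 1 = 5/6
¬(((φ ⇒ ψ) ⇒ (φ ⇒ φ)) ⇒ (ψ ⇔ (χ ⇔ χ))) ⇔ ((((ψ ⇒ ψ) ⇔ (χ ⇔ χ)) ⇒ (ψ ⇔ ¬φ)) ⇔ (¬((ψ ⇒ ψ) ⇒ ψ) ⇔ ((χ ⇒ ψ) ⇔ ψ))) = 1/2 ⇔ 5/6 = 2/3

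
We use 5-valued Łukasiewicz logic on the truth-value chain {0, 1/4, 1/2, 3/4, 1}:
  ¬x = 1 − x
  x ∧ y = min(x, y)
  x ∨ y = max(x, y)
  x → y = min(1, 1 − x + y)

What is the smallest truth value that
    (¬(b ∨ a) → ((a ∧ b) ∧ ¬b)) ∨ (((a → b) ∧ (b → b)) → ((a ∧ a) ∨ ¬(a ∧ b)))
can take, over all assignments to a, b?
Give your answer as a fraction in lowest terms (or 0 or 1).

3/4

Take a = 1/4, b = 1/4:
b ∨ a = 1/4 ∨ 1/4 = 1/4
¬(b ∨ a) = ¬1/4 = 3/4
a ∧ b = 1/4 ∧ 1/4 = 1/4
¬b = ¬1/4 = 3/4
(a ∧ b) ∧ ¬b = 1/4 ∧ 3/4 = 1/4
¬(b ∨ a) → ((a ∧ b) ∧ ¬b) = 3/4 → 1/4 = 1/2
a → b = 1/4 → 1/4 = 1
b → b = 1/4 → 1/4 = 1
(a → b) ∧ (b → b) = 1 ∧ 1 = 1
a ∧ a = 1/4 ∧ 1/4 = 1/4
a ∧ b = 1/4 ∧ 1/4 = 1/4
¬(a ∧ b) = ¬1/4 = 3/4
(a ∧ a) ∨ ¬(a ∧ b) = 1/4 ∨ 3/4 = 3/4
((a → b) ∧ (b → b)) → ((a ∧ a) ∨ ¬(a ∧ b)) = 1 → 3/4 = 3/4
(¬(b ∨ a) → ((a ∧ b) ∧ ¬b)) ∨ (((a → b) ∧ (b → b)) → ((a ∧ a) ∨ ¬(a ∧ b))) = 1/2 ∨ 3/4 = 3/4
No assignment yields a value below 3/4, so this is the minimum.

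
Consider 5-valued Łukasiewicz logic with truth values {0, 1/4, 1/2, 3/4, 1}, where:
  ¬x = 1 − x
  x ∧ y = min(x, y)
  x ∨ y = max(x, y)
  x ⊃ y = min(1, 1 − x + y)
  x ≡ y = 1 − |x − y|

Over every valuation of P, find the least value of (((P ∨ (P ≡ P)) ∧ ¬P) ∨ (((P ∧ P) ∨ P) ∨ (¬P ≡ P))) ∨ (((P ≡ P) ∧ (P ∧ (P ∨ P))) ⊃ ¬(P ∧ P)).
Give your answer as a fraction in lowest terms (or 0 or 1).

Take P = 3/4:
P ≡ P = 3/4 ≡ 3/4 = 1
P ∨ (P ≡ P) = 3/4 ∨ 1 = 1
¬P = ¬3/4 = 1/4
(P ∨ (P ≡ P)) ∧ ¬P = 1 ∧ 1/4 = 1/4
P ∧ P = 3/4 ∧ 3/4 = 3/4
(P ∧ P) ∨ P = 3/4 ∨ 3/4 = 3/4
¬P = ¬3/4 = 1/4
¬P ≡ P = 1/4 ≡ 3/4 = 1/2
((P ∧ P) ∨ P) ∨ (¬P ≡ P) = 3/4 ∨ 1/2 = 3/4
((P ∨ (P ≡ P)) ∧ ¬P) ∨ (((P ∧ P) ∨ P) ∨ (¬P ≡ P)) = 1/4 ∨ 3/4 = 3/4
P ≡ P = 3/4 ≡ 3/4 = 1
P ∨ P = 3/4 ∨ 3/4 = 3/4
P ∧ (P ∨ P) = 3/4 ∧ 3/4 = 3/4
(P ≡ P) ∧ (P ∧ (P ∨ P)) = 1 ∧ 3/4 = 3/4
P ∧ P = 3/4 ∧ 3/4 = 3/4
¬(P ∧ P) = ¬3/4 = 1/4
((P ≡ P) ∧ (P ∧ (P ∨ P))) ⊃ ¬(P ∧ P) = 3/4 ⊃ 1/4 = 1/2
(((P ∨ (P ≡ P)) ∧ ¬P) ∨ (((P ∧ P) ∨ P) ∨ (¬P ≡ P))) ∨ (((P ≡ P) ∧ (P ∧ (P ∨ P))) ⊃ ¬(P ∧ P)) = 3/4 ∨ 1/2 = 3/4
No assignment yields a value below 3/4, so this is the minimum.

3/4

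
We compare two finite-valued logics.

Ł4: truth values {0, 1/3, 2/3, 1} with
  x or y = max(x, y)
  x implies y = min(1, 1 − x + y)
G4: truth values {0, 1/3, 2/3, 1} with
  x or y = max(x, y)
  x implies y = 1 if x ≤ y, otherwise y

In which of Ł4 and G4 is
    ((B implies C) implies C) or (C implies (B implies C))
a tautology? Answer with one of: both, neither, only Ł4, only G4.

both

In Ł4: every assignment gives 1 — tautology.
In G4: every assignment gives 1 — tautology.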